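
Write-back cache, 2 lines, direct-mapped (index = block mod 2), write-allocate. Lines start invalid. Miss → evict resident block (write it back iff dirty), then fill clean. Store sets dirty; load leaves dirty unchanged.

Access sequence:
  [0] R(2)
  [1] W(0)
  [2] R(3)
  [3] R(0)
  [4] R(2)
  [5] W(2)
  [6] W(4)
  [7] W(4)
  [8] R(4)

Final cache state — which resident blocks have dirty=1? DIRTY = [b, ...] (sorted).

  0 | R B2 → L0 miss [-]
  1 | W B0 → L0 miss [D]
  2 | R B3 → L1 miss [-]
  3 | R B0 → L0 hit [D]
  4 | R B2 → L0 miss wb→B0 [-]
  5 | W B2 → L0 hit [D]
  6 | W B4 → L0 miss wb→B2 [D]
  7 | W B4 → L0 hit [D]
  8 | R B4 → L0 hit [D]

DIRTY = [4]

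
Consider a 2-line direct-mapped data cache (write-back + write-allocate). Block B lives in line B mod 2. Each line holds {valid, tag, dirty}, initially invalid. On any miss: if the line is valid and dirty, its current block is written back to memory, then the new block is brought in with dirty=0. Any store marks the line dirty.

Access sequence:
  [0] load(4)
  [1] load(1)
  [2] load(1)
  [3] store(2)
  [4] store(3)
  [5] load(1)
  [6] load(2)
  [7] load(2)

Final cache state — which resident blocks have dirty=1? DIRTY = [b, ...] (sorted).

DIRTY = [2]

0: R B4 → L0 miss [-]
1: R B1 → L1 miss [-]
2: R B1 → L1 hit [-]
3: W B2 → L0 miss [D]
4: W B3 → L1 miss [D]
5: R B1 → L1 miss wb→B3 [-]
6: R B2 → L0 hit [D]
7: R B2 → L0 hit [D]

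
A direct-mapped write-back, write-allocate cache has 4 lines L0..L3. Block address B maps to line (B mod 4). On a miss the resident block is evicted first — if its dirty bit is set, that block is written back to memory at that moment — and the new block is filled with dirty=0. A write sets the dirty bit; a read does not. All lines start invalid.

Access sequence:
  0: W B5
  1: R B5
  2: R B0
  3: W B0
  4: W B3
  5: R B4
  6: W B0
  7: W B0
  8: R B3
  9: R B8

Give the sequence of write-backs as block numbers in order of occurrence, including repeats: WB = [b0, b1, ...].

  0 | W B5 → L1 miss [D]
  1 | R B5 → L1 hit [D]
  2 | R B0 → L0 miss [-]
  3 | W B0 → L0 hit [D]
  4 | W B3 → L3 miss [D]
  5 | R B4 → L0 miss wb→B0 [-]
  6 | W B0 → L0 miss [D]
  7 | W B0 → L0 hit [D]
  8 | R B3 → L3 hit [D]
  9 | R B8 → L0 miss wb→B0 [-]

WB = [0, 0]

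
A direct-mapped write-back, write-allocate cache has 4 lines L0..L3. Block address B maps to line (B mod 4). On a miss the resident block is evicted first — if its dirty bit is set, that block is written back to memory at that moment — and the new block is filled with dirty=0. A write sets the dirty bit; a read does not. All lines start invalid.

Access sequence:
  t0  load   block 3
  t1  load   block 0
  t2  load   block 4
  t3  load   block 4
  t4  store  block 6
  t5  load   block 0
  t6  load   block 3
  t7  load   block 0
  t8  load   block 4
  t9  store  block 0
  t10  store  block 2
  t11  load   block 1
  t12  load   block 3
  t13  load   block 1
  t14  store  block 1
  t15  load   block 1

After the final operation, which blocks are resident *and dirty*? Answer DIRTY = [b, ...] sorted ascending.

0: R B3 -> L3 miss  d=-]
1: R B0 -> L0 miss  d=-]
2: R B4 -> L0 miss  d=-]
3: R B4 -> L0 hit  d=-]
4: W B6 -> L2 miss  d=D]
5: R B0 -> L0 miss  d=-]
6: R B3 -> L3 hit  d=-]
7: R B0 -> L0 hit  d=-]
8: R B4 -> L0 miss  d=-]
9: W B0 -> L0 miss  d=D]
10: W B2 -> L2 miss wb->B6  d=D]
11: R B1 -> L1 miss  d=-]
12: R B3 -> L3 hit  d=-]
13: R B1 -> L1 hit  d=-]
14: W B1 -> L1 hit  d=D]
15: R B1 -> L1 hit  d=D]

DIRTY = [0, 1, 2]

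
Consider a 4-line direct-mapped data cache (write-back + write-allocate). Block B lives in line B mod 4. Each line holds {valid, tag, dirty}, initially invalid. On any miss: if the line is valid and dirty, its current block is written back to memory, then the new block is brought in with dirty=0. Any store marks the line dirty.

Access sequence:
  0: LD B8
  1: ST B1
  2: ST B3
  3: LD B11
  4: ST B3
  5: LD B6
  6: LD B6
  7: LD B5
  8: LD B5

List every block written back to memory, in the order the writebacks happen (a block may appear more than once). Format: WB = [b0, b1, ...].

WB = [3, 1]

0: R B8 → L0 miss [-]
1: W B1 → L1 miss [D]
2: W B3 → L3 miss [D]
3: R B11 → L3 miss wb→B3 [-]
4: W B3 → L3 miss [D]
5: R B6 → L2 miss [-]
6: R B6 → L2 hit [-]
7: R B5 → L1 miss wb→B1 [-]
8: R B5 → L1 hit [-]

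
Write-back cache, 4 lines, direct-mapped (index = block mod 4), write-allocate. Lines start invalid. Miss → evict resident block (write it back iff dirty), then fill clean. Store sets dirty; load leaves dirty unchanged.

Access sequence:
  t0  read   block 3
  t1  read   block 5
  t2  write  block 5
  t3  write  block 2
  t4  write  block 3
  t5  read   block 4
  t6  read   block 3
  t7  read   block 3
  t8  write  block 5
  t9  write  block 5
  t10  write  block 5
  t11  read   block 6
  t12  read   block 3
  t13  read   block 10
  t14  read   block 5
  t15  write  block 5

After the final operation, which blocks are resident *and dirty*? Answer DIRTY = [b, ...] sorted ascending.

DIRTY = [3, 5]

0: R B3 -> L3 miss  d=-]
1: R B5 -> L1 miss  d=-]
2: W B5 -> L1 hit  d=D]
3: W B2 -> L2 miss  d=D]
4: W B3 -> L3 hit  d=D]
5: R B4 -> L0 miss  d=-]
6: R B3 -> L3 hit  d=D]
7: R B3 -> L3 hit  d=D]
8: W B5 -> L1 hit  d=D]
9: W B5 -> L1 hit  d=D]
10: W B5 -> L1 hit  d=D]
11: R B6 -> L2 miss wb->B2  d=-]
12: R B3 -> L3 hit  d=D]
13: R B10 -> L2 miss  d=-]
14: R B5 -> L1 hit  d=D]
15: W B5 -> L1 hit  d=D]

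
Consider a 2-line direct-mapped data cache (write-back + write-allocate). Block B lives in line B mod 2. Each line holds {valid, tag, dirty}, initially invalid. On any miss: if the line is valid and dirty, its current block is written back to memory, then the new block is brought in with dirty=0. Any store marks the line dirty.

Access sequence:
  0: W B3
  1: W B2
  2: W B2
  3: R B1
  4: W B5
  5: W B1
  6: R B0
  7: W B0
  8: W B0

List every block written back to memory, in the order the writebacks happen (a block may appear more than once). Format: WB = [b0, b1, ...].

0: W B3 -> L1 miss  d=D]
1: W B2 -> L0 miss  d=D]
2: W B2 -> L0 hit  d=D]
3: R B1 -> L1 miss wb->B3  d=-]
4: W B5 -> L1 miss  d=D]
5: W B1 -> L1 miss wb->B5  d=D]
6: R B0 -> L0 miss wb->B2  d=-]
7: W B0 -> L0 hit  d=D]
8: W B0 -> L0 hit  d=D]

WB = [3, 5, 2]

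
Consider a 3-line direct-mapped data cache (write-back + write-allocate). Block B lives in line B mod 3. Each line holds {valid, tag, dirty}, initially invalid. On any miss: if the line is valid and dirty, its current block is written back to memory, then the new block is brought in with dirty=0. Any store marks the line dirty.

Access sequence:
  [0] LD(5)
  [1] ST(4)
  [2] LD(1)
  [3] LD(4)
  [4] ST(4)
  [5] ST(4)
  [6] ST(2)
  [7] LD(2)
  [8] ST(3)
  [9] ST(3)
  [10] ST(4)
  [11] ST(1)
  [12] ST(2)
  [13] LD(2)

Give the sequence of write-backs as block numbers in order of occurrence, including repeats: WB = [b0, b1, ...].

0: R B5 → L2 miss [-]
1: W B4 → L1 miss [D]
2: R B1 → L1 miss wb→B4 [-]
3: R B4 → L1 miss [-]
4: W B4 → L1 hit [D]
5: W B4 → L1 hit [D]
6: W B2 → L2 miss [D]
7: R B2 → L2 hit [D]
8: W B3 → L0 miss [D]
9: W B3 → L0 hit [D]
10: W B4 → L1 hit [D]
11: W B1 → L1 miss wb→B4 [D]
12: W B2 → L2 hit [D]
13: R B2 → L2 hit [D]

WB = [4, 4]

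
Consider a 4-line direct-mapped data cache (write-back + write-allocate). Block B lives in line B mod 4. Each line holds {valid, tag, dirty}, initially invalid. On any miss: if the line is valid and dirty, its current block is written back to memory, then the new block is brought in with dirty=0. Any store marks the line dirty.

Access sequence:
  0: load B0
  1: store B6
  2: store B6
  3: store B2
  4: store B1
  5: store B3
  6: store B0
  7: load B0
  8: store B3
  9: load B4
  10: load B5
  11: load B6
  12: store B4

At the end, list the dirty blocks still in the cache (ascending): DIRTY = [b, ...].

DIRTY = [3, 4]

  0 | R B0 → L0 miss [-]
  1 | W B6 → L2 miss [D]
  2 | W B6 → L2 hit [D]
  3 | W B2 → L2 miss wb→B6 [D]
  4 | W B1 → L1 miss [D]
  5 | W B3 → L3 miss [D]
  6 | W B0 → L0 hit [D]
  7 | R B0 → L0 hit [D]
  8 | W B3 → L3 hit [D]
  9 | R B4 → L0 miss wb→B0 [-]
  10 | R B5 → L1 miss wb→B1 [-]
  11 | R B6 → L2 miss wb→B2 [-]
  12 | W B4 → L0 hit [D]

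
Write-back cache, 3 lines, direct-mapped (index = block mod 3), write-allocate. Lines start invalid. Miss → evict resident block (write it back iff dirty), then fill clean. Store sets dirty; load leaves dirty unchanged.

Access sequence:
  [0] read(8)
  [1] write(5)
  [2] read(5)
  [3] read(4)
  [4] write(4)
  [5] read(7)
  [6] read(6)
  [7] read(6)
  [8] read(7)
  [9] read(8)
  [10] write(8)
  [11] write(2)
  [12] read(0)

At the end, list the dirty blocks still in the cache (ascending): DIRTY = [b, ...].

DIRTY = [2]

0: R B8 → L2 miss [-]
1: W B5 → L2 miss [D]
2: R B5 → L2 hit [D]
3: R B4 → L1 miss [-]
4: W B4 → L1 hit [D]
5: R B7 → L1 miss wb→B4 [-]
6: R B6 → L0 miss [-]
7: R B6 → L0 hit [-]
8: R B7 → L1 hit [-]
9: R B8 → L2 miss wb→B5 [-]
10: W B8 → L2 hit [D]
11: W B2 → L2 miss wb→B8 [D]
12: R B0 → L0 miss [-]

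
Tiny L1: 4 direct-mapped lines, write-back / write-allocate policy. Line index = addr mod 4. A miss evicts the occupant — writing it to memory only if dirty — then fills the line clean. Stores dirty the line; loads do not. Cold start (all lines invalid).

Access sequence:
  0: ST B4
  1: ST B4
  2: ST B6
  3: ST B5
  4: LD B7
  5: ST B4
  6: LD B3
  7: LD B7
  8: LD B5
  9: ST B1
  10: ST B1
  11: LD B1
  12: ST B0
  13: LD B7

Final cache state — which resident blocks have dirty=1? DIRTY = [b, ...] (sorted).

0: W B4 -> L0 miss  d=D]
1: W B4 -> L0 hit  d=D]
2: W B6 -> L2 miss  d=D]
3: W B5 -> L1 miss  d=D]
4: R B7 -> L3 miss  d=-]
5: W B4 -> L0 hit  d=D]
6: R B3 -> L3 miss  d=-]
7: R B7 -> L3 miss  d=-]
8: R B5 -> L1 hit  d=D]
9: W B1 -> L1 miss wb->B5  d=D]
10: W B1 -> L1 hit  d=D]
11: R B1 -> L1 hit  d=D]
12: W B0 -> L0 miss wb->B4  d=D]
13: R B7 -> L3 hit  d=-]

DIRTY = [0, 1, 6]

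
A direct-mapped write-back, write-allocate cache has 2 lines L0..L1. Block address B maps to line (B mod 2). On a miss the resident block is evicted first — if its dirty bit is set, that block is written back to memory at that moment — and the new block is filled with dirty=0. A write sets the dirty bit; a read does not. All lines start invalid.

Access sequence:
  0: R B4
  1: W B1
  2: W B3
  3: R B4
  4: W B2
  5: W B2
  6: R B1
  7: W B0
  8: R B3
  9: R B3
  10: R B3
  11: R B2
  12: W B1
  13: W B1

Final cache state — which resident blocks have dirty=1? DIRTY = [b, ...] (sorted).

0: R B4 → L0 miss [-]
1: W B1 → L1 miss [D]
2: W B3 → L1 miss wb→B1 [D]
3: R B4 → L0 hit [-]
4: W B2 → L0 miss [D]
5: W B2 → L0 hit [D]
6: R B1 → L1 miss wb→B3 [-]
7: W B0 → L0 miss wb→B2 [D]
8: R B3 → L1 miss [-]
9: R B3 → L1 hit [-]
10: R B3 → L1 hit [-]
11: R B2 → L0 miss wb→B0 [-]
12: W B1 → L1 miss [D]
13: W B1 → L1 hit [D]

DIRTY = [1]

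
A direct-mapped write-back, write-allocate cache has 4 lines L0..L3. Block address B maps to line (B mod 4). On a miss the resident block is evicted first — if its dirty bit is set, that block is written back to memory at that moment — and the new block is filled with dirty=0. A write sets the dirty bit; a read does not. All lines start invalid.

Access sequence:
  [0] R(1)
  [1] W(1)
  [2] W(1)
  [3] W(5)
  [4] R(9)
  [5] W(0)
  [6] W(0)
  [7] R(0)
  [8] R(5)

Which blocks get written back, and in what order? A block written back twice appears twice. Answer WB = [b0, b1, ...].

WB = [1, 5]

0: R B1 → L1 miss [-]
1: W B1 → L1 hit [D]
2: W B1 → L1 hit [D]
3: W B5 → L1 miss wb→B1 [D]
4: R B9 → L1 miss wb→B5 [-]
5: W B0 → L0 miss [D]
6: W B0 → L0 hit [D]
7: R B0 → L0 hit [D]
8: R B5 → L1 miss [-]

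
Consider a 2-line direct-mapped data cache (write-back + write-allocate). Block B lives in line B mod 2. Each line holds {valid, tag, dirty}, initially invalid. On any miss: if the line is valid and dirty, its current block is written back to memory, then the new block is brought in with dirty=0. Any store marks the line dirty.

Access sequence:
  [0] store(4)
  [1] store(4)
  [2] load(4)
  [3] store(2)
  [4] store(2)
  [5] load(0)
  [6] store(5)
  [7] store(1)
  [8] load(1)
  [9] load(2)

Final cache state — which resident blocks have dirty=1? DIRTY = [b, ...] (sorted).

DIRTY = [1]

  0 | W B4 → L0 miss [D]
  1 | W B4 → L0 hit [D]
  2 | R B4 → L0 hit [D]
  3 | W B2 → L0 miss wb→B4 [D]
  4 | W B2 → L0 hit [D]
  5 | R B0 → L0 miss wb→B2 [-]
  6 | W B5 → L1 miss [D]
  7 | W B1 → L1 miss wb→B5 [D]
  8 | R B1 → L1 hit [D]
  9 | R B2 → L0 miss [-]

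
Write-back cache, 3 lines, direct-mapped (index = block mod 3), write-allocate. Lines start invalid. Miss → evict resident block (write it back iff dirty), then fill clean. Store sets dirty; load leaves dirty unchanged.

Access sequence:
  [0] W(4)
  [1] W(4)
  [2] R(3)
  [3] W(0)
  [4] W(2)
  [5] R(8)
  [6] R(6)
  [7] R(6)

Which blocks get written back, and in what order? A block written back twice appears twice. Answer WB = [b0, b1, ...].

0: W B4 -> L1 miss  d=D]
1: W B4 -> L1 hit  d=D]
2: R B3 -> L0 miss  d=-]
3: W B0 -> L0 miss  d=D]
4: W B2 -> L2 miss  d=D]
5: R B8 -> L2 miss wb->B2  d=-]
6: R B6 -> L0 miss wb->B0  d=-]
7: R B6 -> L0 hit  d=-]

WB = [2, 0]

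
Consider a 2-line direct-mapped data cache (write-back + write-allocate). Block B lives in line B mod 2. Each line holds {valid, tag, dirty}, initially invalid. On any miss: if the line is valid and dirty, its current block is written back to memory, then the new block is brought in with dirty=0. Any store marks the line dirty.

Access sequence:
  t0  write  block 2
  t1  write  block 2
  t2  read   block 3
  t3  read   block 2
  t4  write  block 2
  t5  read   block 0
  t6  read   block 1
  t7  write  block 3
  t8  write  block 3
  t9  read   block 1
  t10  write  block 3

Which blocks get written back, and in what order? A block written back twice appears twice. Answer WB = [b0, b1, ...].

0: W B2 -> L0 miss  d=D]
1: W B2 -> L0 hit  d=D]
2: R B3 -> L1 miss  d=-]
3: R B2 -> L0 hit  d=D]
4: W B2 -> L0 hit  d=D]
5: R B0 -> L0 miss wb->B2  d=-]
6: R B1 -> L1 miss  d=-]
7: W B3 -> L1 miss  d=D]
8: W B3 -> L1 hit  d=D]
9: R B1 -> L1 miss wb->B3  d=-]
10: W B3 -> L1 miss  d=D]

WB = [2, 3]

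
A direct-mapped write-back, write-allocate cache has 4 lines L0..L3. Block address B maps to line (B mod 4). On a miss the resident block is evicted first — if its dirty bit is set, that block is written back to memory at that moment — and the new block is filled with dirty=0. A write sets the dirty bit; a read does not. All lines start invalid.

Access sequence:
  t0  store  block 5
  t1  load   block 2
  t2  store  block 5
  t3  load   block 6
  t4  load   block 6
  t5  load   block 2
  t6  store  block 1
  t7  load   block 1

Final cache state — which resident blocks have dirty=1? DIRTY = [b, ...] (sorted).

0: W B5 -> L1 miss  d=D]
1: R B2 -> L2 miss  d=-]
2: W B5 -> L1 hit  d=D]
3: R B6 -> L2 miss  d=-]
4: R B6 -> L2 hit  d=-]
5: R B2 -> L2 miss  d=-]
6: W B1 -> L1 miss wb->B5  d=D]
7: R B1 -> L1 hit  d=D]

DIRTY = [1]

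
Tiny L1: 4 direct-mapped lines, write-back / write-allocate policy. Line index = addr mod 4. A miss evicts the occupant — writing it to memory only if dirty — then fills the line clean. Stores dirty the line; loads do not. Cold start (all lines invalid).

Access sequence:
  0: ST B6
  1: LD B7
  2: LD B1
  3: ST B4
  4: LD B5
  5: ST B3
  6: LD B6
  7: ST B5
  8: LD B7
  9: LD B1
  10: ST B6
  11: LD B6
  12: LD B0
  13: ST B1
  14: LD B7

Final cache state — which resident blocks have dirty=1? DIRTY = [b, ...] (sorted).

  0 | W B6 → L2 miss [D]
  1 | R B7 → L3 miss [-]
  2 | R B1 → L1 miss [-]
  3 | W B4 → L0 miss [D]
  4 | R B5 → L1 miss [-]
  5 | W B3 → L3 miss [D]
  6 | R B6 → L2 hit [D]
  7 | W B5 → L1 hit [D]
  8 | R B7 → L3 miss wb→B3 [-]
  9 | R B1 → L1 miss wb→B5 [-]
  10 | W B6 → L2 hit [D]
  11 | R B6 → L2 hit [D]
  12 | R B0 → L0 miss wb→B4 [-]
  13 | W B1 → L1 hit [D]
  14 | R B7 → L3 hit [-]

DIRTY = [1, 6]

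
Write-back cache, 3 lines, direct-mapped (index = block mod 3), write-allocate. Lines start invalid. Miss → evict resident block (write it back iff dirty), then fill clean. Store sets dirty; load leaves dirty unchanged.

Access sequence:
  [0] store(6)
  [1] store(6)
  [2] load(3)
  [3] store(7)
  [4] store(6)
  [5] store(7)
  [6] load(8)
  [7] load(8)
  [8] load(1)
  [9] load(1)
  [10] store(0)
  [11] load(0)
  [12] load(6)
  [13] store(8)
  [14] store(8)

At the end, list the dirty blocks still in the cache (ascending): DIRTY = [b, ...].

DIRTY = [8]

0: W B6 -> L0 miss  d=D]
1: W B6 -> L0 hit  d=D]
2: R B3 -> L0 miss wb->B6  d=-]
3: W B7 -> L1 miss  d=D]
4: W B6 -> L0 miss  d=D]
5: W B7 -> L1 hit  d=D]
6: R B8 -> L2 miss  d=-]
7: R B8 -> L2 hit  d=-]
8: R B1 -> L1 miss wb->B7  d=-]
9: R B1 -> L1 hit  d=-]
10: W B0 -> L0 miss wb->B6  d=D]
11: R B0 -> L0 hit  d=D]
12: R B6 -> L0 miss wb->B0  d=-]
13: W B8 -> L2 hit  d=D]
14: W B8 -> L2 hit  d=D]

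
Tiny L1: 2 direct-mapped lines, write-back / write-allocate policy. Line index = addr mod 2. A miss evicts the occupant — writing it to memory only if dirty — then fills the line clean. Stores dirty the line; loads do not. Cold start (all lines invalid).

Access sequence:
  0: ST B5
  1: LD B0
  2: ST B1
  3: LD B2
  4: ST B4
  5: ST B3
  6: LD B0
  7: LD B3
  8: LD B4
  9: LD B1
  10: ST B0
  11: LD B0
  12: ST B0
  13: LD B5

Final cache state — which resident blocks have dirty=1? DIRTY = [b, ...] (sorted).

0: W B5 -> L1 miss  d=D]
1: R B0 -> L0 miss  d=-]
2: W B1 -> L1 miss wb->B5  d=D]
3: R B2 -> L0 miss  d=-]
4: W B4 -> L0 miss  d=D]
5: W B3 -> L1 miss wb->B1  d=D]
6: R B0 -> L0 miss wb->B4  d=-]
7: R B3 -> L1 hit  d=D]
8: R B4 -> L0 miss  d=-]
9: R B1 -> L1 miss wb->B3  d=-]
10: W B0 -> L0 miss  d=D]
11: R B0 -> L0 hit  d=D]
12: W B0 -> L0 hit  d=D]
13: R B5 -> L1 miss  d=-]

DIRTY = [0]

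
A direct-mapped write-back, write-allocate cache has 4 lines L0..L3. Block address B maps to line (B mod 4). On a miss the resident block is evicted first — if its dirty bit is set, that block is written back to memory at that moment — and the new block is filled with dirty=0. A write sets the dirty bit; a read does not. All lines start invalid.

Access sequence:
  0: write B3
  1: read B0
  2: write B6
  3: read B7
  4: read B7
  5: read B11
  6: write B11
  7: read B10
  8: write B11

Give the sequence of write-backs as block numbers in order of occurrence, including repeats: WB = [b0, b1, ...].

WB = [3, 6]

  0 | W B3 → L3 miss [D]
  1 | R B0 → L0 miss [-]
  2 | W B6 → L2 miss [D]
  3 | R B7 → L3 miss wb→B3 [-]
  4 | R B7 → L3 hit [-]
  5 | R B11 → L3 miss [-]
  6 | W B11 → L3 hit [D]
  7 | R B10 → L2 miss wb→B6 [-]
  8 | W B11 → L3 hit [D]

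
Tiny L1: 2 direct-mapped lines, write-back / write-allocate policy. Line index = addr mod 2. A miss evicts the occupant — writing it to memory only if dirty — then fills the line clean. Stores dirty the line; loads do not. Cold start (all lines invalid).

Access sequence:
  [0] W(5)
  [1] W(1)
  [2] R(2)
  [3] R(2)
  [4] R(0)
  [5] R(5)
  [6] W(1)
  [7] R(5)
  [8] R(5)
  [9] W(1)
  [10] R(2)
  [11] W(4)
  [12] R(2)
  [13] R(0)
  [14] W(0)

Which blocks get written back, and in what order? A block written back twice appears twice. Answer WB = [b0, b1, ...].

0: W B5 → L1 miss [D]
1: W B1 → L1 miss wb→B5 [D]
2: R B2 → L0 miss [-]
3: R B2 → L0 hit [-]
4: R B0 → L0 miss [-]
5: R B5 → L1 miss wb→B1 [-]
6: W B1 → L1 miss [D]
7: R B5 → L1 miss wb→B1 [-]
8: R B5 → L1 hit [-]
9: W B1 → L1 miss [D]
10: R B2 → L0 miss [-]
11: W B4 → L0 miss [D]
12: R B2 → L0 miss wb→B4 [-]
13: R B0 → L0 miss [-]
14: W B0 → L0 hit [D]

WB = [5, 1, 1, 4]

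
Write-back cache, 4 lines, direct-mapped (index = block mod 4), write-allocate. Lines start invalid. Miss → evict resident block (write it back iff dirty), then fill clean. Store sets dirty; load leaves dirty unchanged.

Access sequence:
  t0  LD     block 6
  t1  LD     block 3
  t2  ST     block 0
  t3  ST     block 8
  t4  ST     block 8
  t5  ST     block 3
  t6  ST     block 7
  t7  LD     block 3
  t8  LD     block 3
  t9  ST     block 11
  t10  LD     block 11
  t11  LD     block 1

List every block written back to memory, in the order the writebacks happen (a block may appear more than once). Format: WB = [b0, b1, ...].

0: R B6 -> L2 miss  d=-]
1: R B3 -> L3 miss  d=-]
2: W B0 -> L0 miss  d=D]
3: W B8 -> L0 miss wb->B0  d=D]
4: W B8 -> L0 hit  d=D]
5: W B3 -> L3 hit  d=D]
6: W B7 -> L3 miss wb->B3  d=D]
7: R B3 -> L3 miss wb->B7  d=-]
8: R B3 -> L3 hit  d=-]
9: W B11 -> L3 miss  d=D]
10: R B11 -> L3 hit  d=D]
11: R B1 -> L1 miss  d=-]

WB = [0, 3, 7]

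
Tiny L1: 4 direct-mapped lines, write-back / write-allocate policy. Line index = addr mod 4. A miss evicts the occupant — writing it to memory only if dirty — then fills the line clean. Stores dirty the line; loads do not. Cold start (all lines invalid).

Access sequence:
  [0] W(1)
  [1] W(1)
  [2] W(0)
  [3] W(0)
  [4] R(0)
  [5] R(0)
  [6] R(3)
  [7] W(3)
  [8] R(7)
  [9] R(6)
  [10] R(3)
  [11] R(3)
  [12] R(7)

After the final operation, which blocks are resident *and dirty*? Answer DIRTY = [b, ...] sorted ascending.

DIRTY = [0, 1]

  0 | W B1 → L1 miss [D]
  1 | W B1 → L1 hit [D]
  2 | W B0 → L0 miss [D]
  3 | W B0 → L0 hit [D]
  4 | R B0 → L0 hit [D]
  5 | R B0 → L0 hit [D]
  6 | R B3 → L3 miss [-]
  7 | W B3 → L3 hit [D]
  8 | R B7 → L3 miss wb→B3 [-]
  9 | R B6 → L2 miss [-]
  10 | R B3 → L3 miss [-]
  11 | R B3 → L3 hit [-]
  12 | R B7 → L3 miss [-]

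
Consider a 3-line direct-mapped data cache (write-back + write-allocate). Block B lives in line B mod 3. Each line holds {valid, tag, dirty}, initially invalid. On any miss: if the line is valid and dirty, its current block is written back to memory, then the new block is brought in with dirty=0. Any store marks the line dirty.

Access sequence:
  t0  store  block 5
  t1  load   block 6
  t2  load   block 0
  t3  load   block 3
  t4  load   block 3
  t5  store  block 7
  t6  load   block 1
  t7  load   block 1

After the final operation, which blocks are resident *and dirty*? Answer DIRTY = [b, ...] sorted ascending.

0: W B5 -> L2 miss  d=D]
1: R B6 -> L0 miss  d=-]
2: R B0 -> L0 miss  d=-]
3: R B3 -> L0 miss  d=-]
4: R B3 -> L0 hit  d=-]
5: W B7 -> L1 miss  d=D]
6: R B1 -> L1 miss wb->B7  d=-]
7: R B1 -> L1 hit  d=-]

DIRTY = [5]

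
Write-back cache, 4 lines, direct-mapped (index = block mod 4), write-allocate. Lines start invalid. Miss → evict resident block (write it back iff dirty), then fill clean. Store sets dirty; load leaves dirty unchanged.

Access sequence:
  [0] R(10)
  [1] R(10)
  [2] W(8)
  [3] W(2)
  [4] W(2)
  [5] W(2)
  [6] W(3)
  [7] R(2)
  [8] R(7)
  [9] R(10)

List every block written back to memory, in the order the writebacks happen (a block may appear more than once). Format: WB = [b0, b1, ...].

  0 | R B10 → L2 miss [-]
  1 | R B10 → L2 hit [-]
  2 | W B8 → L0 miss [D]
  3 | W B2 → L2 miss [D]
  4 | W B2 → L2 hit [D]
  5 | W B2 → L2 hit [D]
  6 | W B3 → L3 miss [D]
  7 | R B2 → L2 hit [D]
  8 | R B7 → L3 miss wb→B3 [-]
  9 | R B10 → L2 miss wb→B2 [-]

WB = [3, 2]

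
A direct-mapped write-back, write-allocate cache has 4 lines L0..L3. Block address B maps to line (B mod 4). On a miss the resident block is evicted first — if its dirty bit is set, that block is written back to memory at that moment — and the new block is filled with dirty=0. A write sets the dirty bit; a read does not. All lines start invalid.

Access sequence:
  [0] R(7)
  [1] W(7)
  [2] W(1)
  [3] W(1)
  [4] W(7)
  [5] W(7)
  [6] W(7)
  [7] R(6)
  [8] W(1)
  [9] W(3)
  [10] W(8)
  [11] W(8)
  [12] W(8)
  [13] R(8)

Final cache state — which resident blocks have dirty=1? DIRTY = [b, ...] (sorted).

DIRTY = [1, 3, 8]

0: R B7 -> L3 miss  d=-]
1: W B7 -> L3 hit  d=D]
2: W B1 -> L1 miss  d=D]
3: W B1 -> L1 hit  d=D]
4: W B7 -> L3 hit  d=D]
5: W B7 -> L3 hit  d=D]
6: W B7 -> L3 hit  d=D]
7: R B6 -> L2 miss  d=-]
8: W B1 -> L1 hit  d=D]
9: W B3 -> L3 miss wb->B7  d=D]
10: W B8 -> L0 miss  d=D]
11: W B8 -> L0 hit  d=D]
12: W B8 -> L0 hit  d=D]
13: R B8 -> L0 hit  d=D]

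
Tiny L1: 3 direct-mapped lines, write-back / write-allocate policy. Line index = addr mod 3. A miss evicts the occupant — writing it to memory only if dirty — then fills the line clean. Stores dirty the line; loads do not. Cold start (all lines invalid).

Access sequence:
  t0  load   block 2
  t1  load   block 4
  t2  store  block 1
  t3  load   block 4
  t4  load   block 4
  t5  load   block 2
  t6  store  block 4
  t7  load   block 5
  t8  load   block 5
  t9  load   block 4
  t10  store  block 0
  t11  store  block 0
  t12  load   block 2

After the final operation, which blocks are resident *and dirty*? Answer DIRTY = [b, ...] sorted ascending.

DIRTY = [0, 4]

0: R B2 → L2 miss [-]
1: R B4 → L1 miss [-]
2: W B1 → L1 miss [D]
3: R B4 → L1 miss wb→B1 [-]
4: R B4 → L1 hit [-]
5: R B2 → L2 hit [-]
6: W B4 → L1 hit [D]
7: R B5 → L2 miss [-]
8: R B5 → L2 hit [-]
9: R B4 → L1 hit [D]
10: W B0 → L0 miss [D]
11: W B0 → L0 hit [D]
12: R B2 → L2 miss [-]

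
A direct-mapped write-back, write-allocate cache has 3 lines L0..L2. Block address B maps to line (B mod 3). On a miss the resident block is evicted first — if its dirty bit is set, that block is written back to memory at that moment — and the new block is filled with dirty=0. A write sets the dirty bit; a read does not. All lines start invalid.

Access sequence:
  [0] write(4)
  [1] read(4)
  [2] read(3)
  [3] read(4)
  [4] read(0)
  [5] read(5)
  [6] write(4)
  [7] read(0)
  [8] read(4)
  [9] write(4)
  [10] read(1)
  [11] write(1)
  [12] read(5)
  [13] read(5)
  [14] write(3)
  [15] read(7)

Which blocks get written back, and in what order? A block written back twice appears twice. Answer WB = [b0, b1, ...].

WB = [4, 1]

0: W B4 → L1 miss [D]
1: R B4 → L1 hit [D]
2: R B3 → L0 miss [-]
3: R B4 → L1 hit [D]
4: R B0 → L0 miss [-]
5: R B5 → L2 miss [-]
6: W B4 → L1 hit [D]
7: R B0 → L0 hit [-]
8: R B4 → L1 hit [D]
9: W B4 → L1 hit [D]
10: R B1 → L1 miss wb→B4 [-]
11: W B1 → L1 hit [D]
12: R B5 → L2 hit [-]
13: R B5 → L2 hit [-]
14: W B3 → L0 miss [D]
15: R B7 → L1 miss wb→B1 [-]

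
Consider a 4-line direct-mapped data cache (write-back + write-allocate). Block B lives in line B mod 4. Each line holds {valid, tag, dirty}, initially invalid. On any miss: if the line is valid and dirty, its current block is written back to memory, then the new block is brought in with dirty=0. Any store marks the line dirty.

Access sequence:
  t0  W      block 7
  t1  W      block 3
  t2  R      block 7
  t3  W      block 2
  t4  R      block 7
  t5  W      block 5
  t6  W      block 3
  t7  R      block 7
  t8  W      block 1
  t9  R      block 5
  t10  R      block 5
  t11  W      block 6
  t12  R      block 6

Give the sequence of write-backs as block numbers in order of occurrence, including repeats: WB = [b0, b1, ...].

  0 | W B7 → L3 miss [D]
  1 | W B3 → L3 miss wb→B7 [D]
  2 | R B7 → L3 miss wb→B3 [-]
  3 | W B2 → L2 miss [D]
  4 | R B7 → L3 hit [-]
  5 | W B5 → L1 miss [D]
  6 | W B3 → L3 miss [D]
  7 | R B7 → L3 miss wb→B3 [-]
  8 | W B1 → L1 miss wb→B5 [D]
  9 | R B5 → L1 miss wb→B1 [-]
  10 | R B5 → L1 hit [-]
  11 | W B6 → L2 miss wb→B2 [D]
  12 | R B6 → L2 hit [D]

WB = [7, 3, 3, 5, 1, 2]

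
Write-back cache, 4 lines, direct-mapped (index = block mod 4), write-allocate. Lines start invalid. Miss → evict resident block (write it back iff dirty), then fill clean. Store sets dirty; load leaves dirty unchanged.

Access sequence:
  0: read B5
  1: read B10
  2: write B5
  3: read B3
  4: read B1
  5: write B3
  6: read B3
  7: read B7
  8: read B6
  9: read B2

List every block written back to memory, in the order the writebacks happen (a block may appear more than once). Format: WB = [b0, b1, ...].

0: R B5 -> L1 miss  d=-]
1: R B10 -> L2 miss  d=-]
2: W B5 -> L1 hit  d=D]
3: R B3 -> L3 miss  d=-]
4: R B1 -> L1 miss wb->B5  d=-]
5: W B3 -> L3 hit  d=D]
6: R B3 -> L3 hit  d=D]
7: R B7 -> L3 miss wb->B3  d=-]
8: R B6 -> L2 miss  d=-]
9: R B2 -> L2 miss  d=-]

WB = [5, 3]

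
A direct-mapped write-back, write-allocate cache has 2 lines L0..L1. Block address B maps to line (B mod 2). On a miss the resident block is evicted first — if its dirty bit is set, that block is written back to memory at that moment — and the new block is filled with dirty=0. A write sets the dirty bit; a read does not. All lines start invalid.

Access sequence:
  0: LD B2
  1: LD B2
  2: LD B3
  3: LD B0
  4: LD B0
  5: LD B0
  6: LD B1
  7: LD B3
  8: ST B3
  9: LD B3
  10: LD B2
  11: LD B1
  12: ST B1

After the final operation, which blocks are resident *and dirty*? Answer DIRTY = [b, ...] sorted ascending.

0: R B2 -> L0 miss  d=-]
1: R B2 -> L0 hit  d=-]
2: R B3 -> L1 miss  d=-]
3: R B0 -> L0 miss  d=-]
4: R B0 -> L0 hit  d=-]
5: R B0 -> L0 hit  d=-]
6: R B1 -> L1 miss  d=-]
7: R B3 -> L1 miss  d=-]
8: W B3 -> L1 hit  d=D]
9: R B3 -> L1 hit  d=D]
10: R B2 -> L0 miss  d=-]
11: R B1 -> L1 miss wb->B3  d=-]
12: W B1 -> L1 hit  d=D]

DIRTY = [1]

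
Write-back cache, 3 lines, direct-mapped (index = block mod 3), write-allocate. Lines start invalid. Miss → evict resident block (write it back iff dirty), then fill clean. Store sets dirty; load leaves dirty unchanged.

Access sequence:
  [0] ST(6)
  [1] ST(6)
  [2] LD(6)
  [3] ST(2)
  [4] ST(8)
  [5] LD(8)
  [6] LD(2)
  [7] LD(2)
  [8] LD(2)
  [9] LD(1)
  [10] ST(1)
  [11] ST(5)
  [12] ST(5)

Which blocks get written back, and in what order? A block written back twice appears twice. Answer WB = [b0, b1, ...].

WB = [2, 8]

  0 | W B6 → L0 miss [D]
  1 | W B6 → L0 hit [D]
  2 | R B6 → L0 hit [D]
  3 | W B2 → L2 miss [D]
  4 | W B8 → L2 miss wb→B2 [D]
  5 | R B8 → L2 hit [D]
  6 | R B2 → L2 miss wb→B8 [-]
  7 | R B2 → L2 hit [-]
  8 | R B2 → L2 hit [-]
  9 | R B1 → L1 miss [-]
  10 | W B1 → L1 hit [D]
  11 | W B5 → L2 miss [D]
  12 | W B5 → L2 hit [D]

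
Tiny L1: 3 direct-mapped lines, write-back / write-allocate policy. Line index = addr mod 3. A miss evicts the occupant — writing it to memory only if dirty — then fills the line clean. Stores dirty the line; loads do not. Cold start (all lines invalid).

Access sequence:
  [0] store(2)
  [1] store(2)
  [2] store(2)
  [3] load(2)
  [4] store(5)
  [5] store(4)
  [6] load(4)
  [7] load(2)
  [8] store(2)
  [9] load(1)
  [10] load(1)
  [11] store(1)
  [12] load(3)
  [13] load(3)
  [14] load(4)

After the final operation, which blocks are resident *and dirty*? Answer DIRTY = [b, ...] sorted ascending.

0: W B2 -> L2 miss  d=D]
1: W B2 -> L2 hit  d=D]
2: W B2 -> L2 hit  d=D]
3: R B2 -> L2 hit  d=D]
4: W B5 -> L2 miss wb->B2  d=D]
5: W B4 -> L1 miss  d=D]
6: R B4 -> L1 hit  d=D]
7: R B2 -> L2 miss wb->B5  d=-]
8: W B2 -> L2 hit  d=D]
9: R B1 -> L1 miss wb->B4  d=-]
10: R B1 -> L1 hit  d=-]
11: W B1 -> L1 hit  d=D]
12: R B3 -> L0 miss  d=-]
13: R B3 -> L0 hit  d=-]
14: R B4 -> L1 miss wb->B1  d=-]

DIRTY = [2]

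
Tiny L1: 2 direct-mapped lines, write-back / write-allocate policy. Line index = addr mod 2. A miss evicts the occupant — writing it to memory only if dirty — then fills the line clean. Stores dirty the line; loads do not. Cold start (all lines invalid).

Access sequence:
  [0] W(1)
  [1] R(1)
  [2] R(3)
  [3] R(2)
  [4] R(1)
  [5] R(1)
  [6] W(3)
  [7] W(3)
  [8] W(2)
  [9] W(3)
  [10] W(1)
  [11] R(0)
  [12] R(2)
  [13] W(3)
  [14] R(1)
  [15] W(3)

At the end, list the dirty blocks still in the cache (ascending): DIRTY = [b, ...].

DIRTY = [3]

0: W B1 → L1 miss [D]
1: R B1 → L1 hit [D]
2: R B3 → L1 miss wb→B1 [-]
3: R B2 → L0 miss [-]
4: R B1 → L1 miss [-]
5: R B1 → L1 hit [-]
6: W B3 → L1 miss [D]
7: W B3 → L1 hit [D]
8: W B2 → L0 hit [D]
9: W B3 → L1 hit [D]
10: W B1 → L1 miss wb→B3 [D]
11: R B0 → L0 miss wb→B2 [-]
12: R B2 → L0 miss [-]
13: W B3 → L1 miss wb→B1 [D]
14: R B1 → L1 miss wb→B3 [-]
15: W B3 → L1 miss [D]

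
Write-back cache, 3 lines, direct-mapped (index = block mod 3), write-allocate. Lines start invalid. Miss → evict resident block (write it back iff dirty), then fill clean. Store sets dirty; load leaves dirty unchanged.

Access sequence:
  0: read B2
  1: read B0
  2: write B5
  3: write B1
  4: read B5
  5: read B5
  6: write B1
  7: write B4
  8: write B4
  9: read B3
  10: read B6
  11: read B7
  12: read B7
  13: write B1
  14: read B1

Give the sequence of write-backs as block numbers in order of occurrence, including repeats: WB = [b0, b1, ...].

0: R B2 -> L2 miss  d=-]
1: R B0 -> L0 miss  d=-]
2: W B5 -> L2 miss  d=D]
3: W B1 -> L1 miss  d=D]
4: R B5 -> L2 hit  d=D]
5: R B5 -> L2 hit  d=D]
6: W B1 -> L1 hit  d=D]
7: W B4 -> L1 miss wb->B1  d=D]
8: W B4 -> L1 hit  d=D]
9: R B3 -> L0 miss  d=-]
10: R B6 -> L0 miss  d=-]
11: R B7 -> L1 miss wb->B4  d=-]
12: R B7 -> L1 hit  d=-]
13: W B1 -> L1 miss  d=D]
14: R B1 -> L1 hit  d=D]

WB = [1, 4]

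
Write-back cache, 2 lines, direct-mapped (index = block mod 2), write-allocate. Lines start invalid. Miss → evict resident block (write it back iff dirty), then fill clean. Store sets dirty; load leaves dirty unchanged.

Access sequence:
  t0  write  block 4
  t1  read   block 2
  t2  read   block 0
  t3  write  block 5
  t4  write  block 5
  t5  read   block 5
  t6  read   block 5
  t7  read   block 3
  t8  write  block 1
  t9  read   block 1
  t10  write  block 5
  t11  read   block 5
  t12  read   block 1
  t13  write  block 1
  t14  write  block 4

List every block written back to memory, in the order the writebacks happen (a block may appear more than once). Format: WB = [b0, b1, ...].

WB = [4, 5, 1, 5]

0: W B4 -> L0 miss  d=D]
1: R B2 -> L0 miss wb->B4  d=-]
2: R B0 -> L0 miss  d=-]
3: W B5 -> L1 miss  d=D]
4: W B5 -> L1 hit  d=D]
5: R B5 -> L1 hit  d=D]
6: R B5 -> L1 hit  d=D]
7: R B3 -> L1 miss wb->B5  d=-]
8: W B1 -> L1 miss  d=D]
9: R B1 -> L1 hit  d=D]
10: W B5 -> L1 miss wb->B1  d=D]
11: R B5 -> L1 hit  d=D]
12: R B1 -> L1 miss wb->B5  d=-]
13: W B1 -> L1 hit  d=D]
14: W B4 -> L0 miss  d=D]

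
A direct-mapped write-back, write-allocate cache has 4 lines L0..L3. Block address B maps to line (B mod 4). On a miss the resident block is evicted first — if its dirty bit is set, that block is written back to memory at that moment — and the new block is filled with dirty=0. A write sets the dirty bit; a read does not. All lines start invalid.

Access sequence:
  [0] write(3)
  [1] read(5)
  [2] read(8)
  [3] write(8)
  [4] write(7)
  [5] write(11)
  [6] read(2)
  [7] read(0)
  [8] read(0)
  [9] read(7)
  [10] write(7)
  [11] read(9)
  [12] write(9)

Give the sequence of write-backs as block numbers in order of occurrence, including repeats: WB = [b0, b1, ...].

WB = [3, 7, 8, 11]

0: W B3 → L3 miss [D]
1: R B5 → L1 miss [-]
2: R B8 → L0 miss [-]
3: W B8 → L0 hit [D]
4: W B7 → L3 miss wb→B3 [D]
5: W B11 → L3 miss wb→B7 [D]
6: R B2 → L2 miss [-]
7: R B0 → L0 miss wb→B8 [-]
8: R B0 → L0 hit [-]
9: R B7 → L3 miss wb→B11 [-]
10: W B7 → L3 hit [D]
11: R B9 → L1 miss [-]
12: W B9 → L1 hit [D]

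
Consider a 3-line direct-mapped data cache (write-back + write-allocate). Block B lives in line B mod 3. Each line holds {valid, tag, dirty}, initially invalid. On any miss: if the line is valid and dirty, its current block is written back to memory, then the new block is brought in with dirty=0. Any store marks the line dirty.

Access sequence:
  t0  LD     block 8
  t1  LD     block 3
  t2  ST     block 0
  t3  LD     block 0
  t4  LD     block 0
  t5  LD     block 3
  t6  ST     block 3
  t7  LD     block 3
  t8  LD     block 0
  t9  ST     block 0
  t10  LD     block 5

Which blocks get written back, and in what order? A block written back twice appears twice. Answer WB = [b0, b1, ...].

WB = [0, 3]

0: R B8 -> L2 miss  d=-]
1: R B3 -> L0 miss  d=-]
2: W B0 -> L0 miss  d=D]
3: R B0 -> L0 hit  d=D]
4: R B0 -> L0 hit  d=D]
5: R B3 -> L0 miss wb->B0  d=-]
6: W B3 -> L0 hit  d=D]
7: R B3 -> L0 hit  d=D]
8: R B0 -> L0 miss wb->B3  d=-]
9: W B0 -> L0 hit  d=D]
10: R B5 -> L2 miss  d=-]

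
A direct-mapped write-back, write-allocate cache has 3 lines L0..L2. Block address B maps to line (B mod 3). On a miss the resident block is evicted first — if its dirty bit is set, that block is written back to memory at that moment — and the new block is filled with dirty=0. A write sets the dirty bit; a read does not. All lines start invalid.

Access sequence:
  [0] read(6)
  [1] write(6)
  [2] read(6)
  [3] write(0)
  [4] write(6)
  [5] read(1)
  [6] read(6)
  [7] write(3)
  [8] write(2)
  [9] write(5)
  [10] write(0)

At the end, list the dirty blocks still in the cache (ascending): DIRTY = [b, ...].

  0 | R B6 → L0 miss [-]
  1 | W B6 → L0 hit [D]
  2 | R B6 → L0 hit [D]
  3 | W B0 → L0 miss wb→B6 [D]
  4 | W B6 → L0 miss wb→B0 [D]
  5 | R B1 → L1 miss [-]
  6 | R B6 → L0 hit [D]
  7 | W B3 → L0 miss wb→B6 [D]
  8 | W B2 → L2 miss [D]
  9 | W B5 → L2 miss wb→B2 [D]
  10 | W B0 → L0 miss wb→B3 [D]

DIRTY = [0, 5]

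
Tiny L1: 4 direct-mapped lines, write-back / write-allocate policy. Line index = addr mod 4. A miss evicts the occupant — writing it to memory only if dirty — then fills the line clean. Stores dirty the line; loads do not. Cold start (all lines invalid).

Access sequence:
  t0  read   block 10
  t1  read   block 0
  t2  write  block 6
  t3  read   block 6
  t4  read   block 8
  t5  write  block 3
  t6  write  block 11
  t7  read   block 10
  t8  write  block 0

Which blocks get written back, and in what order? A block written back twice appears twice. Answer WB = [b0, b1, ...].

WB = [3, 6]

  0 | R B10 → L2 miss [-]
  1 | R B0 → L0 miss [-]
  2 | W B6 → L2 miss [D]
  3 | R B6 → L2 hit [D]
  4 | R B8 → L0 miss [-]
  5 | W B3 → L3 miss [D]
  6 | W B11 → L3 miss wb→B3 [D]
  7 | R B10 → L2 miss wb→B6 [-]
  8 | W B0 → L0 miss [D]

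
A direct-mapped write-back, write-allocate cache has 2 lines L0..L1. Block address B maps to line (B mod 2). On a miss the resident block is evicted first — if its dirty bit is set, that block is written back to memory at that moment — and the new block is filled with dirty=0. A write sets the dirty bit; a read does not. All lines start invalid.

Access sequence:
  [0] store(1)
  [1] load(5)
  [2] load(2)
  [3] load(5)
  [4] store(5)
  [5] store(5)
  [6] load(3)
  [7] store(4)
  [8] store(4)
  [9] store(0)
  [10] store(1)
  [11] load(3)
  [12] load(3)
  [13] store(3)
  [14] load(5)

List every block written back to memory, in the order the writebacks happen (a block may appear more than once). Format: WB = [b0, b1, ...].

WB = [1, 5, 4, 1, 3]

0: W B1 → L1 miss [D]
1: R B5 → L1 miss wb→B1 [-]
2: R B2 → L0 miss [-]
3: R B5 → L1 hit [-]
4: W B5 → L1 hit [D]
5: W B5 → L1 hit [D]
6: R B3 → L1 miss wb→B5 [-]
7: W B4 → L0 miss [D]
8: W B4 → L0 hit [D]
9: W B0 → L0 miss wb→B4 [D]
10: W B1 → L1 miss [D]
11: R B3 → L1 miss wb→B1 [-]
12: R B3 → L1 hit [-]
13: W B3 → L1 hit [D]
14: R B5 → L1 miss wb→B3 [-]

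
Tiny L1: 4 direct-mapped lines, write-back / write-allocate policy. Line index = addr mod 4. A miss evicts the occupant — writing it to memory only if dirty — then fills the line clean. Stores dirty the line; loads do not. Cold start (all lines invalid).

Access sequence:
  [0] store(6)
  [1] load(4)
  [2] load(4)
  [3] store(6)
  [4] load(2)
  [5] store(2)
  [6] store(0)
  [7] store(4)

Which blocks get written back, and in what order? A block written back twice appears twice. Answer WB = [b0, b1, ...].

WB = [6, 0]

  0 | W B6 → L2 miss [D]
  1 | R B4 → L0 miss [-]
  2 | R B4 → L0 hit [-]
  3 | W B6 → L2 hit [D]
  4 | R B2 → L2 miss wb→B6 [-]
  5 | W B2 → L2 hit [D]
  6 | W B0 → L0 miss [D]
  7 | W B4 → L0 miss wb→B0 [D]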